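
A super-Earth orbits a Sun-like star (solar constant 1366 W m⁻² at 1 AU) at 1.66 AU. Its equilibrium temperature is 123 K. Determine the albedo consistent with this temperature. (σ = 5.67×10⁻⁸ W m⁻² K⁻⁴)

A ≈ 0.90

Flux at 1.66 AU: S = 1366/1.66² = 496 W m⁻².
From T_eq⁴ = S(1−A)/(4σ): 1−A = 4σT_eq⁴/S.
1−A = 4 × 5.67×10⁻⁸ × (123)⁴ / 496 = 0.105.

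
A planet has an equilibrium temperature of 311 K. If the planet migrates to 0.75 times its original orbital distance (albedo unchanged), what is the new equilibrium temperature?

T_eq ≈ 359 K

T_eq ∝ L^(1/4) · d^(−1/2).
T′ = 311 / 0.75^(1/2) = 359 K.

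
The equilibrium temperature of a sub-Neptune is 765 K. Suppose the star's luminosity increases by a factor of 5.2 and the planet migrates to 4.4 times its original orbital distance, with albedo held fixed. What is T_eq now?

T_eq ∝ L^(1/4) · d^(−1/2).
T′ = 765 × 5.2^(1/4) / 4.4^(1/2) = 551 K.

T_eq ≈ 551 K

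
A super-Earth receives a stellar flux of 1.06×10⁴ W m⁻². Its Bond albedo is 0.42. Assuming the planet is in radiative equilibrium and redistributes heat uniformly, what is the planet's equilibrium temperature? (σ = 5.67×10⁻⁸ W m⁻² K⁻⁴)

Energy balance: absorbed = emitted ⇒ πR²·S(1−A) = 4πR²·σT_eq⁴, so T_eq⁴ = S(1−A)/(4σ).
T_eq = [1.06×10⁴ × 0.58 / (4 × 5.67×10⁻⁸)]^(1/4) = (2.71×10¹⁰)^(1/4) = 406 K.

T_eq ≈ 406 K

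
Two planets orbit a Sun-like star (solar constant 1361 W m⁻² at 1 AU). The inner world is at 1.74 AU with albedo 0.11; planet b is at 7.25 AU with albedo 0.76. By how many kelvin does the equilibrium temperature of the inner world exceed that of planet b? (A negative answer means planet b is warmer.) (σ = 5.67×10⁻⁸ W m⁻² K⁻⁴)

ΔT ≈ 132.6 K

T_eq = [S₀(1−A)/(4σd²)]^(1/4), so T ∝ (1−A)^(1/4) / √d.
T₁ = [1361×0.89/(4×5.67×10⁻⁸×1.74²)]^(1/4) = 204.94 K.
T₂ = [1361×0.24/(4×5.67×10⁻⁸×7.25²)]^(1/4) = 72.35 K.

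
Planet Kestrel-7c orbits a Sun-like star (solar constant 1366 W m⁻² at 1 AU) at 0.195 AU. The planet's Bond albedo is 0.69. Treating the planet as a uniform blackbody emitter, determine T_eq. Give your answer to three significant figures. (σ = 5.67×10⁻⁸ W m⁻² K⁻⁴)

Flux at 0.195 AU: S = 1366/0.195² = 3.59×10⁴ W m⁻².
Energy balance: absorbed = emitted ⇒ πR²·S(1−A) = 4πR²·σT_eq⁴, so T_eq⁴ = S(1−A)/(4σ).
T_eq = [3.59×10⁴ × 0.31 / (4 × 5.67×10⁻⁸)]^(1/4) = (4.91×10¹⁰)^(1/4) = 471 K.

T_eq ≈ 471 K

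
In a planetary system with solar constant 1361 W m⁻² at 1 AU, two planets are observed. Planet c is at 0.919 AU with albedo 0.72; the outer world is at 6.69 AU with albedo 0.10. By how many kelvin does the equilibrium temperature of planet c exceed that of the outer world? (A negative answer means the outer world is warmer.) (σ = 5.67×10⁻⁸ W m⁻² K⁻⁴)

ΔT ≈ 106.4 K

T_eq = [S₀(1−A)/(4σd²)]^(1/4), so T ∝ (1−A)^(1/4) / √d.
T₁ = [1361×0.28/(4×5.67×10⁻⁸×0.919²)]^(1/4) = 211.20 K.
T₂ = [1361×0.90/(4×5.67×10⁻⁸×6.69²)]^(1/4) = 104.81 K.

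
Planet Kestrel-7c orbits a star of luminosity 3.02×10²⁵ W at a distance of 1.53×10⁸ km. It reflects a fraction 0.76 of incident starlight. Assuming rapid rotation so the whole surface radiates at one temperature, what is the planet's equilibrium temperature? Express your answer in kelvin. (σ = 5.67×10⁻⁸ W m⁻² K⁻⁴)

d = 1.53×10⁸ km = 1.53×10¹¹ m.
Flux: S = L/(4πd²) = 3.02×10²⁵/(4π×(1.53×10¹¹)²) = 103 W m⁻².
Energy balance: absorbed = emitted ⇒ πR²·S(1−A) = 4πR²·σT_eq⁴, so T_eq⁴ = S(1−A)/(4σ).
T_eq = [103 × 0.24 / (4 × 5.67×10⁻⁸)]^(1/4) = (1.09×10⁸)^(1/4) = 102 K.

T_eq ≈ 102 K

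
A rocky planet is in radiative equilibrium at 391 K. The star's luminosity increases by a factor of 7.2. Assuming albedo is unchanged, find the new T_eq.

T_eq ∝ L^(1/4) · d^(−1/2).
T′ = 391 × 7.2^(1/4) = 640 K.

T_eq ≈ 640 K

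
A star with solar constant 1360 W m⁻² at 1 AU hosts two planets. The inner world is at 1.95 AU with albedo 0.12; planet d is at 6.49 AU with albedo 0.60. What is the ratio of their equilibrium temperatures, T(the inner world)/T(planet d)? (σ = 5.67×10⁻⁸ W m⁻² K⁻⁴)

T₁/T₂ ≈ 2.222

T_eq = [S₀(1−A)/(4σd²)]^(1/4), so T ∝ (1−A)^(1/4) / √d.
T₁ = [1360×0.88/(4×5.67×10⁻⁸×1.95²)]^(1/4) = 193.01 K.
T₂ = [1360×0.40/(4×5.67×10⁻⁸×6.49²)]^(1/4) = 86.87 K.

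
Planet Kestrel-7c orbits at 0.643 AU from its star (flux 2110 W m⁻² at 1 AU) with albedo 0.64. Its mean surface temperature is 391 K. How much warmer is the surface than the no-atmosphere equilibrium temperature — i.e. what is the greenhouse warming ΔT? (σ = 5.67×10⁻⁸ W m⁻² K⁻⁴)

ΔT ≈ 91.0 K

S = 2110/0.643² = 5103 W m⁻².
T_eq = [S(1−A)/(4σ)]^(1/4) = [5103×0.36/(4×5.67×10⁻⁸)]^(1/4) = 300.0 K.
ΔT = T_surf − T_eq = 391 − 300.0.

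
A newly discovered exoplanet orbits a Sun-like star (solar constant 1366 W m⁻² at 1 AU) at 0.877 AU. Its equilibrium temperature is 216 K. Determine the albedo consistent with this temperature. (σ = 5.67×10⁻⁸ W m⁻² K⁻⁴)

A ≈ 0.72

Flux at 0.877 AU: S = 1366/0.877² = 1780 W m⁻².
From T_eq⁴ = S(1−A)/(4σ): 1−A = 4σT_eq⁴/S.
1−A = 4 × 5.67×10⁻⁸ × (216)⁴ / 1780 = 0.278.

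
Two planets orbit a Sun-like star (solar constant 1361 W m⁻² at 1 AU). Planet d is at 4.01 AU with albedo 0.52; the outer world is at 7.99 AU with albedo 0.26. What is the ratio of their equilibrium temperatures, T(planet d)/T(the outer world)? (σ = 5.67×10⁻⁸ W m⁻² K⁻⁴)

T₁/T₂ ≈ 1.267

T_eq = [S₀(1−A)/(4σd²)]^(1/4), so T ∝ (1−A)^(1/4) / √d.
T₁ = [1361×0.48/(4×5.67×10⁻⁸×4.01²)]^(1/4) = 115.69 K.
T₂ = [1361×0.74/(4×5.67×10⁻⁸×7.99²)]^(1/4) = 91.32 K.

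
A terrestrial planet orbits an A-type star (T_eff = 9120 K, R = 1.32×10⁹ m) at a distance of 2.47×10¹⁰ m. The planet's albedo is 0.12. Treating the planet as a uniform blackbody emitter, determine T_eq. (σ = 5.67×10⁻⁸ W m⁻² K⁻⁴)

T_eq ≈ 1440 K

L = 4πR_⋆²σT_⋆⁴ = 4π(1.32×10⁹)² × 5.67×10⁻⁸ × (9120)⁴ = 8.59×10²⁷ W.
S = L/(4πd²) = 1.12×10⁶ W m⁻².
Energy balance: absorbed = emitted ⇒ πR²·S(1−A) = 4πR²·σT_eq⁴, so T_eq⁴ = S(1−A)/(4σ).
T_eq = [1.12×10⁶ × 0.88 / (4 × 5.67×10⁻⁸)]^(1/4) = (4.35×10¹²)^(1/4) = 1440 K.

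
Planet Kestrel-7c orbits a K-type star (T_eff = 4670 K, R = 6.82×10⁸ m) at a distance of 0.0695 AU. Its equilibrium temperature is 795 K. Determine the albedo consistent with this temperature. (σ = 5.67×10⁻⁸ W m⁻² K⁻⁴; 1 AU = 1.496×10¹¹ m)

d = 0.0695 AU = 1.04×10¹⁰ m.
L = 4πR_⋆²σT_⋆⁴ = 4π(6.82×10⁸)² × 5.67×10⁻⁸ × (4670)⁴ = 1.58×10²⁶ W.
S = L/(4πd²) = 1.16×10⁵ W m⁻².
From T_eq⁴ = S(1−A)/(4σ): 1−A = 4σT_eq⁴/S.
1−A = 4 × 5.67×10⁻⁸ × (795)⁴ / 1.16×10⁵ = 0.781.

A ≈ 0.22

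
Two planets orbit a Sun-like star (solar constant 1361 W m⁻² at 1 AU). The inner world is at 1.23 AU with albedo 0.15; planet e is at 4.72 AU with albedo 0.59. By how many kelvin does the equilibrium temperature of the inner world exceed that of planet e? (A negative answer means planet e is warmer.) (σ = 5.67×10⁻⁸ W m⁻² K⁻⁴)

ΔT ≈ 138.5 K

T_eq = [S₀(1−A)/(4σd²)]^(1/4), so T ∝ (1−A)^(1/4) / √d.
T₁ = [1361×0.85/(4×5.67×10⁻⁸×1.23²)]^(1/4) = 240.97 K.
T₂ = [1361×0.41/(4×5.67×10⁻⁸×4.72²)]^(1/4) = 102.51 K.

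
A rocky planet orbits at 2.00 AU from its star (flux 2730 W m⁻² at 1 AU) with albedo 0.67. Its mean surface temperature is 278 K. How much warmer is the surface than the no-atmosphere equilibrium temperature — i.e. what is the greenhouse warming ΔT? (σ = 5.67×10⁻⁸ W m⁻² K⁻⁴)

S = 2730/2.00² = 682.5 W m⁻².
T_eq = [S(1−A)/(4σ)]^(1/4) = [682.5×0.33/(4×5.67×10⁻⁸)]^(1/4) = 177.5 K.
ΔT = T_surf − T_eq = 278 − 177.5.

ΔT ≈ 100.5 K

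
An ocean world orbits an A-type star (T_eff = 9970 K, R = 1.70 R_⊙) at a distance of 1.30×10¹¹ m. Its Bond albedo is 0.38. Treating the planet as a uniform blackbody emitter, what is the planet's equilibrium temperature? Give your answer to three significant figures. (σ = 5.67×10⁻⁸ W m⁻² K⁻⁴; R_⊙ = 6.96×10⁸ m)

R_⋆ = 1.70 × 6.96×10⁸ = 1.18×10⁹ m.
L = 4πR_⋆²σT_⋆⁴ = 4π(1.18×10⁹)² × 5.67×10⁻⁸ × (9970)⁴ = 9.86×10²⁷ W.
S = L/(4πd²) = 4.64×10⁴ W m⁻².
Energy balance: absorbed = emitted ⇒ πR²·S(1−A) = 4πR²·σT_eq⁴, so T_eq⁴ = S(1−A)/(4σ).
T_eq = [4.64×10⁴ × 0.62 / (4 × 5.67×10⁻⁸)]^(1/4) = (1.27×10¹¹)^(1/4) = 597 K.

T_eq ≈ 597 K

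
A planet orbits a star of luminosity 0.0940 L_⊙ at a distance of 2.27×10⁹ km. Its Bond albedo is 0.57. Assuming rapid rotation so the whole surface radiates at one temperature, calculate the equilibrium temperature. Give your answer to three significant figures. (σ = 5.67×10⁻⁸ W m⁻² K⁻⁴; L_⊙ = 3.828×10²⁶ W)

T_eq ≈ 32.0 K

d = 2.27×10⁹ km = 2.27×10¹² m.
L = 0.0940 × 3.828×10²⁶ = 3.60×10²⁵ W.
Flux: S = L/(4πd²) = 3.60×10²⁵/(4π×(2.27×10¹²)²) = 0.556 W m⁻².
Energy balance: absorbed = emitted ⇒ πR²·S(1−A) = 4πR²·σT_eq⁴, so T_eq⁴ = S(1−A)/(4σ).
T_eq = [0.556 × 0.43 / (4 × 5.67×10⁻⁸)]^(1/4) = (1.05×10⁶)^(1/4) = 32.0 K.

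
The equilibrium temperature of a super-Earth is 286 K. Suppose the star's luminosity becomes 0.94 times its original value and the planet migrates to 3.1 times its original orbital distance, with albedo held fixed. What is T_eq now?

T_eq ∝ L^(1/4) · d^(−1/2).
T′ = 286 × 0.94^(1/4) / 3.1^(1/2) = 160 K.

T_eq ≈ 160 K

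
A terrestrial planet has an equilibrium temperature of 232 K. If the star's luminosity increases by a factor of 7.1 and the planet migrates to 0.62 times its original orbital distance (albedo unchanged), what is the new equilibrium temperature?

T_eq ∝ L^(1/4) · d^(−1/2).
T′ = 232 × 7.1^(1/4) / 0.62^(1/2) = 481 K.

T_eq ≈ 481 K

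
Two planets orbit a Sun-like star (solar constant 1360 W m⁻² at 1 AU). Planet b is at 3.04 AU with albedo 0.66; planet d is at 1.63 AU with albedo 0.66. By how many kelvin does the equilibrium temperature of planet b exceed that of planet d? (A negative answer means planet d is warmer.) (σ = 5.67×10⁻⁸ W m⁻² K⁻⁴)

T_eq = [S₀(1−A)/(4σd²)]^(1/4), so T ∝ (1−A)^(1/4) / √d.
T₁ = [1360×0.34/(4×5.67×10⁻⁸×3.04²)]^(1/4) = 121.87 K.
T₂ = [1360×0.34/(4×5.67×10⁻⁸×1.63²)]^(1/4) = 166.44 K.

ΔT ≈ -44.6 K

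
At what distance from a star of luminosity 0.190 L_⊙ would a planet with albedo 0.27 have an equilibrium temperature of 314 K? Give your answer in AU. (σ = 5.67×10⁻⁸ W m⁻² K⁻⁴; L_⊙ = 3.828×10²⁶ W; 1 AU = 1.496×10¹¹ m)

d ≈ 0.293 AU

L = 0.190 × 3.828×10²⁶ = 7.27×10²⁵ W.
From T_eq⁴ = L(1−A)/(16πσd²): d = √[L(1−A)/(16πσT_eq⁴)].
d = √[7.27×10²⁵ × 0.73 / (16π × 5.67×10⁻⁸ × (314)⁴)] = 4.38×10¹⁰ m = 0.293 AU.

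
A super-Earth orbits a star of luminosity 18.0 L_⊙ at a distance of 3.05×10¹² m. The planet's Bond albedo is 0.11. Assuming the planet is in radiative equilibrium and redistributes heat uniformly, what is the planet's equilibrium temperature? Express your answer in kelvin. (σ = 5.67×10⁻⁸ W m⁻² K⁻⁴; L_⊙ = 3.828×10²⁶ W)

L = 18.0 × 3.828×10²⁶ = 6.89×10²⁷ W.
Flux: S = L/(4πd²) = 6.89×10²⁷/(4π×(3.05×10¹²)²) = 58.9 W m⁻².
Energy balance: absorbed = emitted ⇒ πR²·S(1−A) = 4πR²·σT_eq⁴, so T_eq⁴ = S(1−A)/(4σ).
T_eq = [58.9 × 0.89 / (4 × 5.67×10⁻⁸)]^(1/4) = (2.31×10⁸)^(1/4) = 123 K.

T_eq ≈ 123 K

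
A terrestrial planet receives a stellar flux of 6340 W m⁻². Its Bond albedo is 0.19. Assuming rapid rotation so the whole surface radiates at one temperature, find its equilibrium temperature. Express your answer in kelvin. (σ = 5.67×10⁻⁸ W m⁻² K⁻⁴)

Energy balance: absorbed = emitted ⇒ πR²·S(1−A) = 4πR²·σT_eq⁴, so T_eq⁴ = S(1−A)/(4σ).
T_eq = [6340 × 0.81 / (4 × 5.67×10⁻⁸)]^(1/4) = (2.26×10¹⁰)^(1/4) = 388 K.

T_eq ≈ 388 K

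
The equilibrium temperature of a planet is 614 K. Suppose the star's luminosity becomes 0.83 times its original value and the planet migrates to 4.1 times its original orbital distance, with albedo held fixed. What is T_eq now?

T_eq ≈ 289 K

T_eq ∝ L^(1/4) · d^(−1/2).
T′ = 614 × 0.83^(1/4) / 4.1^(1/2) = 289 K.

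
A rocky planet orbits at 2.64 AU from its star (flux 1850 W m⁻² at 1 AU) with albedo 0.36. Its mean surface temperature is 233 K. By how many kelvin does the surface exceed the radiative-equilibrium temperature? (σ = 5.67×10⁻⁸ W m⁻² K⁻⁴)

S = 1850/2.64² = 265.4 W m⁻².
T_eq = [S(1−A)/(4σ)]^(1/4) = [265.4×0.64/(4×5.67×10⁻⁸)]^(1/4) = 165.4 K.
ΔT = T_surf − T_eq = 233 − 165.4.

ΔT ≈ 67.6 K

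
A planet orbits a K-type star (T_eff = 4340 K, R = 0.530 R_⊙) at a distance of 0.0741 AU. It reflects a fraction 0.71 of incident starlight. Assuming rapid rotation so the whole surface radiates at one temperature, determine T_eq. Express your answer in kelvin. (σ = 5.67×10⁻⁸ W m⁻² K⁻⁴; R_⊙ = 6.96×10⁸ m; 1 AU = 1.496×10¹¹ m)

R_⋆ = 0.530 × 6.96×10⁸ = 3.69×10⁸ m.
d = 0.0741 AU = 1.11×10¹⁰ m.
L = 4πR_⋆²σT_⋆⁴ = 4π(3.69×10⁸)² × 5.67×10⁻⁸ × (4340)⁴ = 3.44×10²⁵ W.
S = L/(4πd²) = 2.23×10⁴ W m⁻².
Energy balance: absorbed = emitted ⇒ πR²·S(1−A) = 4πR²·σT_eq⁴, so T_eq⁴ = S(1−A)/(4σ).
T_eq = [2.23×10⁴ × 0.29 / (4 × 5.67×10⁻⁸)]^(1/4) = (2.85×10¹⁰)^(1/4) = 411 K.

T_eq ≈ 411 K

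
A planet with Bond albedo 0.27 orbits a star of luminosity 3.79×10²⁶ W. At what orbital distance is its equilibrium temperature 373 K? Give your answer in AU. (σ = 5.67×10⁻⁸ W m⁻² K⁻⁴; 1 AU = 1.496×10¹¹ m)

From T_eq⁴ = L(1−A)/(16πσd²): d = √[L(1−A)/(16πσT_eq⁴)].
d = √[3.79×10²⁶ × 0.73 / (16π × 5.67×10⁻⁸ × (373)⁴)] = 7.08×10¹⁰ m = 0.473 AU.

d ≈ 0.473 AU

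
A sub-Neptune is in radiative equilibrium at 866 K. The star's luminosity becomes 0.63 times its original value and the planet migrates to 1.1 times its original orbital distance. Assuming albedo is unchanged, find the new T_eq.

T_eq ∝ L^(1/4) · d^(−1/2).
T′ = 866 × 0.63^(1/4) / 1.1^(1/2) = 736 K.

T_eq ≈ 736 K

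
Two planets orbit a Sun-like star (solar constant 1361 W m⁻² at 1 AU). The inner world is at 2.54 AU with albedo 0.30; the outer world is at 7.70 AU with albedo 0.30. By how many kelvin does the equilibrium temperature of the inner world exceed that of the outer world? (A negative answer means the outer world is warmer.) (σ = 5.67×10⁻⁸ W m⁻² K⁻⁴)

T_eq = [S₀(1−A)/(4σd²)]^(1/4), so T ∝ (1−A)^(1/4) / √d.
T₁ = [1361×0.70/(4×5.67×10⁻⁸×2.54²)]^(1/4) = 159.74 K.
T₂ = [1361×0.70/(4×5.67×10⁻⁸×7.70²)]^(1/4) = 91.75 K.

ΔT ≈ 68.0 K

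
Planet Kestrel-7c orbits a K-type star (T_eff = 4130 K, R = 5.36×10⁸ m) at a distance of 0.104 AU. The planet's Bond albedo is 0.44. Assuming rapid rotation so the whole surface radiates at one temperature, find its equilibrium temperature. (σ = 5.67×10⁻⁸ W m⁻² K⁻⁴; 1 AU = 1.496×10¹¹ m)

T_eq ≈ 469 K

d = 0.104 AU = 1.56×10¹⁰ m.
L = 4πR_⋆²σT_⋆⁴ = 4π(5.36×10⁸)² × 5.67×10⁻⁸ × (4130)⁴ = 5.96×10²⁵ W.
S = L/(4πd²) = 1.96×10⁴ W m⁻².
Energy balance: absorbed = emitted ⇒ πR²·S(1−A) = 4πR²·σT_eq⁴, so T_eq⁴ = S(1−A)/(4σ).
T_eq = [1.96×10⁴ × 0.56 / (4 × 5.67×10⁻⁸)]^(1/4) = (4.83×10¹⁰)^(1/4) = 469 K.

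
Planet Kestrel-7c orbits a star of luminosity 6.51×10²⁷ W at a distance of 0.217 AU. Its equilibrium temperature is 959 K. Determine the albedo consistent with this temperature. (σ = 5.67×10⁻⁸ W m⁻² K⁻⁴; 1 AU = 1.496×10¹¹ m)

A ≈ 0.61

d = 0.217 AU = 3.25×10¹⁰ m.
Flux: S = L/(4πd²) = 6.51×10²⁷/(4π×(3.25×10¹⁰)²) = 4.92×10⁵ W m⁻².
From T_eq⁴ = S(1−A)/(4σ): 1−A = 4σT_eq⁴/S.
1−A = 4 × 5.67×10⁻⁸ × (959)⁴ / 4.92×10⁵ = 0.390.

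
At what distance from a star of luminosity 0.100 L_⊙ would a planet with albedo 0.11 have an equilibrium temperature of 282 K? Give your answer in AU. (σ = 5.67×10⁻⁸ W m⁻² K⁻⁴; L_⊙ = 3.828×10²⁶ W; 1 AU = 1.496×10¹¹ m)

L = 0.100 × 3.828×10²⁶ = 3.83×10²⁵ W.
From T_eq⁴ = L(1−A)/(16πσd²): d = √[L(1−A)/(16πσT_eq⁴)].
d = √[3.83×10²⁵ × 0.89 / (16π × 5.67×10⁻⁸ × (282)⁴)] = 4.35×10¹⁰ m = 0.291 AU.

d ≈ 0.291 AU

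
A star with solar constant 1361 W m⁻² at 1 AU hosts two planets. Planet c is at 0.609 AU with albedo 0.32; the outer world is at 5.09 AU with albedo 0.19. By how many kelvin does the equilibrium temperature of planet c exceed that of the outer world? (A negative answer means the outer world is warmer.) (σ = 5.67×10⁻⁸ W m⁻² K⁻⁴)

ΔT ≈ 206.8 K

T_eq = [S₀(1−A)/(4σd²)]^(1/4), so T ∝ (1−A)^(1/4) / √d.
T₁ = [1361×0.68/(4×5.67×10⁻⁸×0.609²)]^(1/4) = 323.87 K.
T₂ = [1361×0.81/(4×5.67×10⁻⁸×5.09²)]^(1/4) = 117.04 K.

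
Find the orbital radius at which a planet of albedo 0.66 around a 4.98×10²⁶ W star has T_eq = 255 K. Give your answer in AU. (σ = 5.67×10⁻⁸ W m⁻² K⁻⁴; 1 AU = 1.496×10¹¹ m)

d ≈ 0.792 AU

From T_eq⁴ = L(1−A)/(16πσd²): d = √[L(1−A)/(16πσT_eq⁴)].
d = √[4.98×10²⁶ × 0.34 / (16π × 5.67×10⁻⁸ × (255)⁴)] = 1.19×10¹¹ m = 0.792 AU.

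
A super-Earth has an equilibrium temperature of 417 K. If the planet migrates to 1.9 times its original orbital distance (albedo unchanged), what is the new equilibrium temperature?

T_eq ≈ 303 K

T_eq ∝ L^(1/4) · d^(−1/2).
T′ = 417 / 1.9^(1/2) = 303 K.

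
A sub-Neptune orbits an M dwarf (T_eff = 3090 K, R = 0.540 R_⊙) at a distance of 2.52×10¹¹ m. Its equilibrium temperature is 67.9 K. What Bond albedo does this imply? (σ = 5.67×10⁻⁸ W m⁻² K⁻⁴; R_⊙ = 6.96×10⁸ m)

R_⋆ = 0.540 × 6.96×10⁸ = 3.76×10⁸ m.
L = 4πR_⋆²σT_⋆⁴ = 4π(3.76×10⁸)² × 5.67×10⁻⁸ × (3090)⁴ = 9.18×10²⁴ W.
S = L/(4πd²) = 11.5 W m⁻².
From T_eq⁴ = S(1−A)/(4σ): 1−A = 4σT_eq⁴/S.
1−A = 4 × 5.67×10⁻⁸ × (67.9)⁴ / 11.5 = 0.419.

A ≈ 0.58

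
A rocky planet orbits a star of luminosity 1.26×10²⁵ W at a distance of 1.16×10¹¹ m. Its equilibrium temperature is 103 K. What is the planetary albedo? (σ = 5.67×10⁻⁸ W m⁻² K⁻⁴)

A ≈ 0.66

Flux: S = L/(4πd²) = 1.26×10²⁵/(4π×(1.16×10¹¹)²) = 74.5 W m⁻².
From T_eq⁴ = S(1−A)/(4σ): 1−A = 4σT_eq⁴/S.
1−A = 4 × 5.67×10⁻⁸ × (103)⁴ / 74.5 = 0.343.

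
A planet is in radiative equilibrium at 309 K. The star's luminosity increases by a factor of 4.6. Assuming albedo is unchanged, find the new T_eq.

T_eq ≈ 453 K

T_eq ∝ L^(1/4) · d^(−1/2).
T′ = 309 × 4.6^(1/4) = 453 K.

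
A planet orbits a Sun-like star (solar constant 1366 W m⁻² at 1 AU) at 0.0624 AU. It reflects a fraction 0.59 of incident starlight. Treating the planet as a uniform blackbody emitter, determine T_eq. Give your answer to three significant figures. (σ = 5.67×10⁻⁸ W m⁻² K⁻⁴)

Flux at 0.0624 AU: S = 1366/0.0624² = 3.51×10⁵ W m⁻².
Energy balance: absorbed = emitted ⇒ πR²·S(1−A) = 4πR²·σT_eq⁴, so T_eq⁴ = S(1−A)/(4σ).
T_eq = [3.51×10⁵ × 0.41 / (4 × 5.67×10⁻⁸)]^(1/4) = (6.34×10¹¹)^(1/4) = 892 K.

T_eq ≈ 892 K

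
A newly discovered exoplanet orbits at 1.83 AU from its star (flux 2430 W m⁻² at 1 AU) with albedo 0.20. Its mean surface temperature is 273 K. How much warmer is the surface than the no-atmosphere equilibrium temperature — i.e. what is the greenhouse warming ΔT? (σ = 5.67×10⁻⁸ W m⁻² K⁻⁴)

S = 2430/1.83² = 725.6 W m⁻².
T_eq = [S(1−A)/(4σ)]^(1/4) = [725.6×0.80/(4×5.67×10⁻⁸)]^(1/4) = 224.9 K.
ΔT = T_surf − T_eq = 273 − 224.9.

ΔT ≈ 48.1 K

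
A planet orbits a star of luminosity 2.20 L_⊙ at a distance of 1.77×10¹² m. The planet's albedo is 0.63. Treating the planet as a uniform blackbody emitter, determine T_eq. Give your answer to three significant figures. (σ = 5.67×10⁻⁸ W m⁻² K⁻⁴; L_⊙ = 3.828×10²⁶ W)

T_eq ≈ 76.9 K

L = 2.20 × 3.828×10²⁶ = 8.42×10²⁶ W.
Flux: S = L/(4πd²) = 8.42×10²⁶/(4π×(1.77×10¹²)²) = 21.4 W m⁻².
Energy balance: absorbed = emitted ⇒ πR²·S(1−A) = 4πR²·σT_eq⁴, so T_eq⁴ = S(1−A)/(4σ).
T_eq = [21.4 × 0.37 / (4 × 5.67×10⁻⁸)]^(1/4) = (3.49×10⁷)^(1/4) = 76.9 K.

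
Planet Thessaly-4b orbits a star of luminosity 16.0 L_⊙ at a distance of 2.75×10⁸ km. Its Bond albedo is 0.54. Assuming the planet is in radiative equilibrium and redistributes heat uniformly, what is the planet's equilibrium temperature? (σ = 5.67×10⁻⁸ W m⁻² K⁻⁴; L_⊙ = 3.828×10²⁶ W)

d = 2.75×10⁸ km = 2.75×10¹¹ m.
L = 16.0 × 3.828×10²⁶ = 6.12×10²⁷ W.
Flux: S = L/(4πd²) = 6.12×10²⁷/(4π×(2.75×10¹¹)²) = 6440 W m⁻².
Energy balance: absorbed = emitted ⇒ πR²·S(1−A) = 4πR²·σT_eq⁴, so T_eq⁴ = S(1−A)/(4σ).
T_eq = [6440 × 0.46 / (4 × 5.67×10⁻⁸)]^(1/4) = (1.31×10¹⁰)^(1/4) = 338 K.

T_eq ≈ 338 K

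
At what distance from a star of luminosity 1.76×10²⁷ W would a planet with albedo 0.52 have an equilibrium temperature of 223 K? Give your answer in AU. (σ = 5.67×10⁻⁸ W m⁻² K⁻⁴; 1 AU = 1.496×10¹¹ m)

From T_eq⁴ = L(1−A)/(16πσd²): d = √[L(1−A)/(16πσT_eq⁴)].
d = √[1.76×10²⁷ × 0.48 / (16π × 5.67×10⁻⁸ × (223)⁴)] = 3.46×10¹¹ m = 2.31 AU.

d ≈ 2.31 AU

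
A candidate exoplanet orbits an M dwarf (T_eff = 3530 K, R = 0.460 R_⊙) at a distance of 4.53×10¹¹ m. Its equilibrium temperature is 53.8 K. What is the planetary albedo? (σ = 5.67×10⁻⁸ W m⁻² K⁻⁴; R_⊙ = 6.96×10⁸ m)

R_⋆ = 0.460 × 6.96×10⁸ = 3.20×10⁸ m.
L = 4πR_⋆²σT_⋆⁴ = 4π(3.20×10⁸)² × 5.67×10⁻⁸ × (3530)⁴ = 1.13×10²⁵ W.
S = L/(4πd²) = 4.40 W m⁻².
From T_eq⁴ = S(1−A)/(4σ): 1−A = 4σT_eq⁴/S.
1−A = 4 × 5.67×10⁻⁸ × (53.8)⁴ / 4.40 = 0.432.

A ≈ 0.57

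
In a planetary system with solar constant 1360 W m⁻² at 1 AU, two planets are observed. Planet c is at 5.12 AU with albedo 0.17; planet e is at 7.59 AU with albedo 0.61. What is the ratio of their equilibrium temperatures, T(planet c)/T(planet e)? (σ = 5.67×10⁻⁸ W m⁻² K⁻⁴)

T₁/T₂ ≈ 1.471

T_eq = [S₀(1−A)/(4σd²)]^(1/4), so T ∝ (1−A)^(1/4) / √d.
T₁ = [1360×0.83/(4×5.67×10⁻⁸×5.12²)]^(1/4) = 117.38 K.
T₂ = [1360×0.39/(4×5.67×10⁻⁸×7.59²)]^(1/4) = 79.82 K.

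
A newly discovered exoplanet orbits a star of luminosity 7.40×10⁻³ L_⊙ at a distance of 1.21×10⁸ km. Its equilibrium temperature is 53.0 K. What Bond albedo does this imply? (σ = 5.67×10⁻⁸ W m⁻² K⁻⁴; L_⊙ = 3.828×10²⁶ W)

d = 1.21×10⁸ km = 1.21×10¹¹ m.
L = 7.40×10⁻³ × 3.828×10²⁶ = 2.83×10²⁴ W.
Flux: S = L/(4πd²) = 2.83×10²⁴/(4π×(1.21×10¹¹)²) = 15.4 W m⁻².
From T_eq⁴ = S(1−A)/(4σ): 1−A = 4σT_eq⁴/S.
1−A = 4 × 5.67×10⁻⁸ × (53.0)⁴ / 15.4 = 0.116.

A ≈ 0.88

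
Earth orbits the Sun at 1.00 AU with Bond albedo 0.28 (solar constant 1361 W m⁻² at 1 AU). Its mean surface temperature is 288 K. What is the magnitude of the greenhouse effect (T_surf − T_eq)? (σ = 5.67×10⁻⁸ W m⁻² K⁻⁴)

S = 1361/1.00² = 1361 W m⁻².
T_eq = [S(1−A)/(4σ)]^(1/4) = [1361×0.72/(4×5.67×10⁻⁸)]^(1/4) = 256.4 K.
ΔT = T_surf − T_eq = 288 − 256.4.

ΔT ≈ 31.6 K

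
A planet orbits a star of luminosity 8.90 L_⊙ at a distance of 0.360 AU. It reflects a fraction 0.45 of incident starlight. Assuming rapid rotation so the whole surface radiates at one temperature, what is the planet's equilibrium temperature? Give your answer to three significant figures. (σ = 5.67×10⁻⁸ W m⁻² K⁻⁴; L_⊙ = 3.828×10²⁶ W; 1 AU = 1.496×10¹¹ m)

T_eq ≈ 690 K

d = 0.360 AU = 5.39×10¹⁰ m.
L = 8.90 × 3.828×10²⁶ = 3.41×10²⁷ W.
Flux: S = L/(4πd²) = 3.41×10²⁷/(4π×(5.39×10¹⁰)²) = 9.35×10⁴ W m⁻².
Energy balance: absorbed = emitted ⇒ πR²·S(1−A) = 4πR²·σT_eq⁴, so T_eq⁴ = S(1−A)/(4σ).
T_eq = [9.35×10⁴ × 0.55 / (4 × 5.67×10⁻⁸)]^(1/4) = (2.27×10¹¹)^(1/4) = 690 K.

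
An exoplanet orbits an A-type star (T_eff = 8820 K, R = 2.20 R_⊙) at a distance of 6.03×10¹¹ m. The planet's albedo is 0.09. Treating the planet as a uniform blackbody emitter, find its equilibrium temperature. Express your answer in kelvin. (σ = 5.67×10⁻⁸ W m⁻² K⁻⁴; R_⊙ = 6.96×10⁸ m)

T_eq ≈ 307 K

R_⋆ = 2.20 × 6.96×10⁸ = 1.53×10⁹ m.
L = 4πR_⋆²σT_⋆⁴ = 4π(1.53×10⁹)² × 5.67×10⁻⁸ × (8820)⁴ = 1.01×10²⁸ W.
S = L/(4πd²) = 2210 W m⁻².
Energy balance: absorbed = emitted ⇒ πR²·S(1−A) = 4πR²·σT_eq⁴, so T_eq⁴ = S(1−A)/(4σ).
T_eq = [2210 × 0.91 / (4 × 5.67×10⁻⁸)]^(1/4) = (8.88×10⁹)^(1/4) = 307 K.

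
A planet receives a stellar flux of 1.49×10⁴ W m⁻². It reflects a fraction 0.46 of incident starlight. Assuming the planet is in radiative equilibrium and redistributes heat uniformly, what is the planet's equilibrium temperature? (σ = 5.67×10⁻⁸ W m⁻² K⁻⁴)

T_eq ≈ 434 K

Energy balance: absorbed = emitted ⇒ πR²·S(1−A) = 4πR²·σT_eq⁴, so T_eq⁴ = S(1−A)/(4σ).
T_eq = [1.49×10⁴ × 0.54 / (4 × 5.67×10⁻⁸)]^(1/4) = (3.55×10¹⁰)^(1/4) = 434 K.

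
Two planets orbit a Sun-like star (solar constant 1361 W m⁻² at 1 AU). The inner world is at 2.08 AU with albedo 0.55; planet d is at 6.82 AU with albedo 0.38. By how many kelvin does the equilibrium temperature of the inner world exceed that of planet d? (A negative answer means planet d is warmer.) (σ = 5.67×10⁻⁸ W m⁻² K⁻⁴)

T_eq = [S₀(1−A)/(4σd²)]^(1/4), so T ∝ (1−A)^(1/4) / √d.
T₁ = [1361×0.45/(4×5.67×10⁻⁸×2.08²)]^(1/4) = 158.06 K.
T₂ = [1361×0.62/(4×5.67×10⁻⁸×6.82²)]^(1/4) = 94.57 K.

ΔT ≈ 63.5 K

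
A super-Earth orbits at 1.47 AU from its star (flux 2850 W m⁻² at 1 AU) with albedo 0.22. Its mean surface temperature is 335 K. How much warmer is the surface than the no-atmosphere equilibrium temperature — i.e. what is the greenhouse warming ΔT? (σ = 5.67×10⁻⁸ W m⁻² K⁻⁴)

ΔT ≈ 75.5 K

S = 2850/1.47² = 1319 W m⁻².
T_eq = [S(1−A)/(4σ)]^(1/4) = [1319×0.78/(4×5.67×10⁻⁸)]^(1/4) = 259.5 K.
ΔT = T_surf − T_eq = 335 − 259.5.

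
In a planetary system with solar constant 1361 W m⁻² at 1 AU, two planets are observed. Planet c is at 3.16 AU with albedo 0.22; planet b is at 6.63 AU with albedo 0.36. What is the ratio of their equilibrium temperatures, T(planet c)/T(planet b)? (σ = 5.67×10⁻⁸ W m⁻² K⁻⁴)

T₁/T₂ ≈ 1.522

T_eq = [S₀(1−A)/(4σd²)]^(1/4), so T ∝ (1−A)^(1/4) / √d.
T₁ = [1361×0.78/(4×5.67×10⁻⁸×3.16²)]^(1/4) = 147.14 K.
T₂ = [1361×0.64/(4×5.67×10⁻⁸×6.63²)]^(1/4) = 96.68 K.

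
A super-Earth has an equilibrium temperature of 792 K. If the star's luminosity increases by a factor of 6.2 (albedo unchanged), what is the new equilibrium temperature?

T_eq ∝ L^(1/4) · d^(−1/2).
T′ = 792 × 6.2^(1/4) = 1250 K.

T_eq ≈ 1250 K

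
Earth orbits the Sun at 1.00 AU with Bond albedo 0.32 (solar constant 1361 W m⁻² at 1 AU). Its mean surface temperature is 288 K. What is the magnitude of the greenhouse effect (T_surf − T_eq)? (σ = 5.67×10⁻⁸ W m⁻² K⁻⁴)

ΔT ≈ 35.3 K

S = 1361/1.00² = 1361 W m⁻².
T_eq = [S(1−A)/(4σ)]^(1/4) = [1361×0.68/(4×5.67×10⁻⁸)]^(1/4) = 252.7 K.
ΔT = T_surf − T_eq = 288 − 252.7.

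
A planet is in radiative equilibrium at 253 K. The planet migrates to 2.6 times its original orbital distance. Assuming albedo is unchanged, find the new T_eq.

T_eq ≈ 157 K

T_eq ∝ L^(1/4) · d^(−1/2).
T′ = 253 / 2.6^(1/2) = 157 K.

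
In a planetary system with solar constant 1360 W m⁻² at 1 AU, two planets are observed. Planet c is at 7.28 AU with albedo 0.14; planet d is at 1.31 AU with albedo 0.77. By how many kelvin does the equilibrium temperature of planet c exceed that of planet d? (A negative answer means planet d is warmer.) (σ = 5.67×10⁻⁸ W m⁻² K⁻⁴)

ΔT ≈ -69.1 K

T_eq = [S₀(1−A)/(4σd²)]^(1/4), so T ∝ (1−A)^(1/4) / √d.
T₁ = [1360×0.86/(4×5.67×10⁻⁸×7.28²)]^(1/4) = 99.32 K.
T₂ = [1360×0.23/(4×5.67×10⁻⁸×1.31²)]^(1/4) = 168.37 K.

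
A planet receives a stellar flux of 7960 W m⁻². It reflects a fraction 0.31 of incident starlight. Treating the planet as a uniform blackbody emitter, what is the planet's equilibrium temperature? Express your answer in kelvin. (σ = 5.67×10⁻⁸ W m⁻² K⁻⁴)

Energy balance: absorbed = emitted ⇒ πR²·S(1−A) = 4πR²·σT_eq⁴, so T_eq⁴ = S(1−A)/(4σ).
T_eq = [7960 × 0.69 / (4 × 5.67×10⁻⁸)]^(1/4) = (2.42×10¹⁰)^(1/4) = 394 K.

T_eq ≈ 394 K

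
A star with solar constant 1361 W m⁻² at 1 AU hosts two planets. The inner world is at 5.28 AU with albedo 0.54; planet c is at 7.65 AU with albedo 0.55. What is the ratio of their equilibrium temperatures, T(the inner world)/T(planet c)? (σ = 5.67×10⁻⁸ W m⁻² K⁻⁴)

T_eq = [S₀(1−A)/(4σd²)]^(1/4), so T ∝ (1−A)^(1/4) / √d.
T₁ = [1361×0.46/(4×5.67×10⁻⁸×5.28²)]^(1/4) = 99.75 K.
T₂ = [1361×0.45/(4×5.67×10⁻⁸×7.65²)]^(1/4) = 82.42 K.

T₁/T₂ ≈ 1.210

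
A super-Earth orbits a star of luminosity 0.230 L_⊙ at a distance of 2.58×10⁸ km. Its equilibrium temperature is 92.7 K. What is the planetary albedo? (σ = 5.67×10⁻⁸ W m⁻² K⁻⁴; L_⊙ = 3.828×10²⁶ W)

d = 2.58×10⁸ km = 2.58×10¹¹ m.
L = 0.230 × 3.828×10²⁶ = 8.80×10²⁵ W.
Flux: S = L/(4πd²) = 8.80×10²⁵/(4π×(2.58×10¹¹)²) = 105 W m⁻².
From T_eq⁴ = S(1−A)/(4σ): 1−A = 4σT_eq⁴/S.
1−A = 4 × 5.67×10⁻⁸ × (92.7)⁴ / 105 = 0.159.

A ≈ 0.84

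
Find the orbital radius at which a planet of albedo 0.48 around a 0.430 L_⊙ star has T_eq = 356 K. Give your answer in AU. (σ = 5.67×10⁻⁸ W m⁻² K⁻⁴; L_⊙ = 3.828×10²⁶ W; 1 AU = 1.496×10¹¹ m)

d ≈ 0.289 AU

L = 0.430 × 3.828×10²⁶ = 1.65×10²⁶ W.
From T_eq⁴ = L(1−A)/(16πσd²): d = √[L(1−A)/(16πσT_eq⁴)].
d = √[1.65×10²⁶ × 0.52 / (16π × 5.67×10⁻⁸ × (356)⁴)] = 4.32×10¹⁰ m = 0.289 AU.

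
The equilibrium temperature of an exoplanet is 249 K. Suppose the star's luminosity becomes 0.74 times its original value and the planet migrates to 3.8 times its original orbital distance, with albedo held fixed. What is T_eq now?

T_eq ∝ L^(1/4) · d^(−1/2).
T′ = 249 × 0.74^(1/4) / 3.8^(1/2) = 118 K.

T_eq ≈ 118 K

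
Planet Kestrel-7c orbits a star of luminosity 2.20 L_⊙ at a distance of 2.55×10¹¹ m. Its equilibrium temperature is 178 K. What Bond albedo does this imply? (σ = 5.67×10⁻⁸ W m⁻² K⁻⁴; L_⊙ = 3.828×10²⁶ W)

A ≈ 0.78

L = 2.20 × 3.828×10²⁶ = 8.42×10²⁶ W.
Flux: S = L/(4πd²) = 8.42×10²⁶/(4π×(2.55×10¹¹)²) = 1030 W m⁻².
From T_eq⁴ = S(1−A)/(4σ): 1−A = 4σT_eq⁴/S.
1−A = 4 × 5.67×10⁻⁸ × (178)⁴ / 1030 = 0.221.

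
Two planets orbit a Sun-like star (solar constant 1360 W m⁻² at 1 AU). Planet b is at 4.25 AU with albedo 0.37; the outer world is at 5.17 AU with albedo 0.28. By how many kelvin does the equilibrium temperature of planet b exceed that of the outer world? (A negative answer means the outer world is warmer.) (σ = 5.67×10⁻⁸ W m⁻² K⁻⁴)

T_eq = [S₀(1−A)/(4σd²)]^(1/4), so T ∝ (1−A)^(1/4) / √d.
T₁ = [1360×0.63/(4×5.67×10⁻⁸×4.25²)]^(1/4) = 120.26 K.
T₂ = [1360×0.72/(4×5.67×10⁻⁸×5.17²)]^(1/4) = 112.74 K.

ΔT ≈ 7.5 K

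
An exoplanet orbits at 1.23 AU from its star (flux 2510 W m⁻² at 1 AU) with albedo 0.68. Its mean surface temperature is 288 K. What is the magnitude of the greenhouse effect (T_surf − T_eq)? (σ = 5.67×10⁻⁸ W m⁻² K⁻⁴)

S = 2510/1.23² = 1659 W m⁻².
T_eq = [S(1−A)/(4σ)]^(1/4) = [1659×0.32/(4×5.67×10⁻⁸)]^(1/4) = 220.0 K.
ΔT = T_surf − T_eq = 288 − 220.0.

ΔT ≈ 68.0 K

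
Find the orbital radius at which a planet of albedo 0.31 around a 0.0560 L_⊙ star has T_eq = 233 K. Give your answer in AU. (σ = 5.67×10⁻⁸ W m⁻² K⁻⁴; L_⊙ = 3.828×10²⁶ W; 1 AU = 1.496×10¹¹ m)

L = 0.0560 × 3.828×10²⁶ = 2.14×10²⁵ W.
From T_eq⁴ = L(1−A)/(16πσd²): d = √[L(1−A)/(16πσT_eq⁴)].
d = √[2.14×10²⁵ × 0.69 / (16π × 5.67×10⁻⁸ × (233)⁴)] = 4.20×10¹⁰ m = 0.281 AU.

d ≈ 0.281 AU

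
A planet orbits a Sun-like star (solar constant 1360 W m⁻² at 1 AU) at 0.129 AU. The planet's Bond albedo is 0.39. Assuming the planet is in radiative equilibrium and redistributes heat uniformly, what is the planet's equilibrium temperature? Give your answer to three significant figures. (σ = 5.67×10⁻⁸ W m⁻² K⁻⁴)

Flux at 0.129 AU: S = 1360/0.129² = 8.17×10⁴ W m⁻².
Energy balance: absorbed = emitted ⇒ πR²·S(1−A) = 4πR²·σT_eq⁴, so T_eq⁴ = S(1−A)/(4σ).
T_eq = [8.17×10⁴ × 0.61 / (4 × 5.67×10⁻⁸)]^(1/4) = (2.20×10¹¹)^(1/4) = 685 K.

T_eq ≈ 685 K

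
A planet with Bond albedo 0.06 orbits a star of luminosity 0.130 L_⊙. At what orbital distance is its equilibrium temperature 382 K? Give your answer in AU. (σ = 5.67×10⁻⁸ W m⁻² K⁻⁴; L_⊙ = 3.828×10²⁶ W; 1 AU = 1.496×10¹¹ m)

L = 0.130 × 3.828×10²⁶ = 4.98×10²⁵ W.
From T_eq⁴ = L(1−A)/(16πσd²): d = √[L(1−A)/(16πσT_eq⁴)].
d = √[4.98×10²⁵ × 0.94 / (16π × 5.67×10⁻⁸ × (382)⁴)] = 2.78×10¹⁰ m = 0.186 AU.

d ≈ 0.186 AU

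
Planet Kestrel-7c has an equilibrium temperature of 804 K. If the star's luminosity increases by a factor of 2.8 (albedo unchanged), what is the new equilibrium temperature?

T_eq ≈ 1040 K

T_eq ∝ L^(1/4) · d^(−1/2).
T′ = 804 × 2.8^(1/4) = 1040 K.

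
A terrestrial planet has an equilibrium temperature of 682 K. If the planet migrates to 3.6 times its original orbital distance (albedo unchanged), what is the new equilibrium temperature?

T_eq ≈ 359 K

T_eq ∝ L^(1/4) · d^(−1/2).
T′ = 682 / 3.6^(1/2) = 359 K.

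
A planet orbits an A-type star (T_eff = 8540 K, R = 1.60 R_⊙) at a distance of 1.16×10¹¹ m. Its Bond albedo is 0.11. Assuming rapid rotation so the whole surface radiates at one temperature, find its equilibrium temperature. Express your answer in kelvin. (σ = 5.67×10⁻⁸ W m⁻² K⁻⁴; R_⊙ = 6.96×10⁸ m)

T_eq ≈ 575 K

R_⋆ = 1.60 × 6.96×10⁸ = 1.11×10⁹ m.
L = 4πR_⋆²σT_⋆⁴ = 4π(1.11×10⁹)² × 5.67×10⁻⁸ × (8540)⁴ = 4.70×10²⁷ W.
S = L/(4πd²) = 2.78×10⁴ W m⁻².
Energy balance: absorbed = emitted ⇒ πR²·S(1−A) = 4πR²·σT_eq⁴, so T_eq⁴ = S(1−A)/(4σ).
T_eq = [2.78×10⁴ × 0.89 / (4 × 5.67×10⁻⁸)]^(1/4) = (1.09×10¹¹)^(1/4) = 575 K.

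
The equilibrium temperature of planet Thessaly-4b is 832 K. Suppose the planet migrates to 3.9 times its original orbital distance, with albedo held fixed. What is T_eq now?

T_eq ∝ L^(1/4) · d^(−1/2).
T′ = 832 / 3.9^(1/2) = 421 K.

T_eq ≈ 421 K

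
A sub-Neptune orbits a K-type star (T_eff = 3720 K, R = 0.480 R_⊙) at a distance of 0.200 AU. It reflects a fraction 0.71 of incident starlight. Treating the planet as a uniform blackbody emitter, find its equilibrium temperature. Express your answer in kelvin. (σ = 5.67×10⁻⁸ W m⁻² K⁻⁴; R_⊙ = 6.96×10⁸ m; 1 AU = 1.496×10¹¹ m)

R_⋆ = 0.480 × 6.96×10⁸ = 3.34×10⁸ m.
d = 0.200 AU = 2.99×10¹⁰ m.
L = 4πR_⋆²σT_⋆⁴ = 4π(3.34×10⁸)² × 5.67×10⁻⁸ × (3720)⁴ = 1.52×10²⁵ W.
S = L/(4πd²) = 1350 W m⁻².
Energy balance: absorbed = emitted ⇒ πR²·S(1−A) = 4πR²·σT_eq⁴, so T_eq⁴ = S(1−A)/(4σ).
T_eq = [1350 × 0.29 / (4 × 5.67×10⁻⁸)]^(1/4) = (1.73×10⁹)^(1/4) = 204 K.

T_eq ≈ 204 K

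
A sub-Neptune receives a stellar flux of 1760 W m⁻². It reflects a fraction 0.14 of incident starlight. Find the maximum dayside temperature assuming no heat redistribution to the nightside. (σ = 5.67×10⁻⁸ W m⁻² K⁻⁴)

T_ss ≈ 404 K

With no redistribution each surface element balances locally: S(1−A) = σT⁴.
T = [1760 × 0.86 / 5.67×10⁻⁸]^(1/4) = (2.67×10¹⁰)^(1/4) = 404 K.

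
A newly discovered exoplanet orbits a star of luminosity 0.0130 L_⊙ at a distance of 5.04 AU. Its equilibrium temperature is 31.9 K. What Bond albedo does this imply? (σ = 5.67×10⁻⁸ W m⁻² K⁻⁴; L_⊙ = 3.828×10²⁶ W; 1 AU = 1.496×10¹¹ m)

A ≈ 0.66

d = 5.04 AU = 7.54×10¹¹ m.
L = 0.0130 × 3.828×10²⁶ = 4.98×10²⁴ W.
Flux: S = L/(4πd²) = 4.98×10²⁴/(4π×(7.54×10¹¹)²) = 0.697 W m⁻².
From T_eq⁴ = S(1−A)/(4σ): 1−A = 4σT_eq⁴/S.
1−A = 4 × 5.67×10⁻⁸ × (31.9)⁴ / 0.697 = 0.337.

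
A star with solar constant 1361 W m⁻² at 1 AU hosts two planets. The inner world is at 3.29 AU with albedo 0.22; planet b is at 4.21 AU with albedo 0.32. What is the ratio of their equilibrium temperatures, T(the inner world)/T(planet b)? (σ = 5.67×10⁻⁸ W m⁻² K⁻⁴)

T_eq = [S₀(1−A)/(4σd²)]^(1/4), so T ∝ (1−A)^(1/4) / √d.
T₁ = [1361×0.78/(4×5.67×10⁻⁸×3.29²)]^(1/4) = 144.20 K.
T₂ = [1361×0.68/(4×5.67×10⁻⁸×4.21²)]^(1/4) = 123.18 K.

T₁/T₂ ≈ 1.171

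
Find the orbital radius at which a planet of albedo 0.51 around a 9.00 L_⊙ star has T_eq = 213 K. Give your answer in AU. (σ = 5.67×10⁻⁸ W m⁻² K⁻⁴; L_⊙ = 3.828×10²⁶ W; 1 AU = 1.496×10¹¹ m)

d ≈ 3.59 AU

L = 9.00 × 3.828×10²⁶ = 3.45×10²⁷ W.
From T_eq⁴ = L(1−A)/(16πσd²): d = √[L(1−A)/(16πσT_eq⁴)].
d = √[3.45×10²⁷ × 0.49 / (16π × 5.67×10⁻⁸ × (213)⁴)] = 5.36×10¹¹ m = 3.59 AU.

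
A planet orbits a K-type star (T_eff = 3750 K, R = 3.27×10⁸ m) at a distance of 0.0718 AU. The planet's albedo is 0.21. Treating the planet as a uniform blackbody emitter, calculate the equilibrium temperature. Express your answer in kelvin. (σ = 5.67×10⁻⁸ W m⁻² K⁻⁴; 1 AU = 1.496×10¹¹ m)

d = 0.0718 AU = 1.07×10¹⁰ m.
L = 4πR_⋆²σT_⋆⁴ = 4π(3.27×10⁸)² × 5.67×10⁻⁸ × (3750)⁴ = 1.51×10²⁵ W.
S = L/(4πd²) = 1.04×10⁴ W m⁻².
Energy balance: absorbed = emitted ⇒ πR²·S(1−A) = 4πR²·σT_eq⁴, so T_eq⁴ = S(1−A)/(4σ).
T_eq = [1.04×10⁴ × 0.79 / (4 × 5.67×10⁻⁸)]^(1/4) = (3.62×10¹⁰)^(1/4) = 436 K.

T_eq ≈ 436 K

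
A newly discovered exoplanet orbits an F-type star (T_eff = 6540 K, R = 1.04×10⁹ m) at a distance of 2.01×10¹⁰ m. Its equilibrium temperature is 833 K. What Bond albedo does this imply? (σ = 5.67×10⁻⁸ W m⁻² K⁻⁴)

L = 4πR_⋆²σT_⋆⁴ = 4π(1.04×10⁹)² × 5.67×10⁻⁸ × (6540)⁴ = 1.41×10²⁷ W.
S = L/(4πd²) = 2.78×10⁵ W m⁻².
From T_eq⁴ = S(1−A)/(4σ): 1−A = 4σT_eq⁴/S.
1−A = 4 × 5.67×10⁻⁸ × (833)⁴ / 2.78×10⁵ = 0.393.

A ≈ 0.61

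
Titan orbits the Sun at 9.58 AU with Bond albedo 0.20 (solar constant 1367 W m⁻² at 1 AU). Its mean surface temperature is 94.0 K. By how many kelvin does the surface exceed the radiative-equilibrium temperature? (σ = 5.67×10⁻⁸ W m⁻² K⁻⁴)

ΔT ≈ 8.9 K

S = 1367/9.58² = 14.89 W m⁻².
T_eq = [S(1−A)/(4σ)]^(1/4) = [14.89×0.80/(4×5.67×10⁻⁸)]^(1/4) = 85.1 K.
ΔT = T_surf − T_eq = 94 − 85.1.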